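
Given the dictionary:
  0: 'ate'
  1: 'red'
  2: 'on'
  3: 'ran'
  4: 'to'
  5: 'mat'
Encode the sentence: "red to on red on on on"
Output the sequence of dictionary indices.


Look up each word in the dictionary:
  'red' -> 1
  'to' -> 4
  'on' -> 2
  'red' -> 1
  'on' -> 2
  'on' -> 2
  'on' -> 2

Encoded: [1, 4, 2, 1, 2, 2, 2]


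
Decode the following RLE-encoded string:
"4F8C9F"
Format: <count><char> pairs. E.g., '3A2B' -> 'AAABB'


Expanding each <count><char> pair:
  4F -> 'FFFF'
  8C -> 'CCCCCCCC'
  9F -> 'FFFFFFFFF'

Decoded = FFFFCCCCCCCCFFFFFFFFF


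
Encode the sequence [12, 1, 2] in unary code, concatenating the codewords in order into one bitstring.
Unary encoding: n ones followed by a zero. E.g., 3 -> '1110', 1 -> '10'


Encode each number as n ones followed by a terminating 0:
  12 -> 1111111111110 (13 bits)
  1 -> 10 (2 bits)
  2 -> 110 (3 bits)
Total length = 13 + 2 + 3 = 18 bits.

Unary([12, 1, 2]) = 111111111111010110 (18 bits)


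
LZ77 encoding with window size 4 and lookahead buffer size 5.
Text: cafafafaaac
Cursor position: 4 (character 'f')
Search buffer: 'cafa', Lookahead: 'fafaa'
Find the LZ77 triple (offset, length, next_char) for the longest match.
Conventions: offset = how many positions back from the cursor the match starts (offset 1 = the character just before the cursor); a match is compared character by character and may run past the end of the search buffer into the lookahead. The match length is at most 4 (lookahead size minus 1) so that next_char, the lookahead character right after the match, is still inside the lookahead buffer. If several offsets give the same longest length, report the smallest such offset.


Try each offset into the search buffer:
  offset=1 (pos 3, char 'a'): match length 0
  offset=2 (pos 2, char 'f'): match length 4
  offset=3 (pos 1, char 'a'): match length 0
  offset=4 (pos 0, char 'c'): match length 0
Longest match has length 4 at offset 2.
next_char = character at position 4 + 4 = 8 -> 'a'

Best match: offset=2, length=4 (matching 'fafa' starting at position 2)
LZ77 triple: (2, 4, 'a')


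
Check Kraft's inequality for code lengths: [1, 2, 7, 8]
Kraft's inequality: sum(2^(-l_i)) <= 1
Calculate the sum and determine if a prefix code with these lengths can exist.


Sum = 2^(-1) + 2^(-2) + 2^(-7) + 2^(-8)
    = 0.5 + 0.25 + 0.0078125 + 0.00390625
    = 195/256 = 0.76171875
Since 0.76171875 <= 1, Kraft's inequality IS satisfied.
A prefix code with these lengths CAN exist.

Kraft sum = 0.76171875. Satisfied.


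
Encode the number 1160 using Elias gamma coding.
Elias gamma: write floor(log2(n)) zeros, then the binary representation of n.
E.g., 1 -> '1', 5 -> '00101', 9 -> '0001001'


num_bits = floor(log2(1160)) + 1 = 11
leading_zeros = num_bits - 1 = 10
binary(1160) = 10010001000

Elias gamma(1160) = '0000000000' + '10010001000' = 000000000010010001000 (21 bits)


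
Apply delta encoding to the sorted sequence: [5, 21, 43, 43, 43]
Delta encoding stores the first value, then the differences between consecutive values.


First value: 5
Deltas:
  21 - 5 = 16
  43 - 21 = 22
  43 - 43 = 0
  43 - 43 = 0


Delta encoded: [5, 16, 22, 0, 0]


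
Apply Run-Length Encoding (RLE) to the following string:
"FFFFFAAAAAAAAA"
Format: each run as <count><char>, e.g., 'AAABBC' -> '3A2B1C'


Scanning runs left to right:
  i=0: run of 'F' x 5 -> '5F'
  i=5: run of 'A' x 9 -> '9A'

RLE = 5F9A


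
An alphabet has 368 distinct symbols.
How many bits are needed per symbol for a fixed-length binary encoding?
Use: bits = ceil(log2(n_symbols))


log2(368) = 8.5236
Bracket: 2^8 = 256 < 368 <= 2^9 = 512
So ceil(log2(368)) = 9

bits = ceil(log2(368)) = ceil(8.5236) = 9 bits


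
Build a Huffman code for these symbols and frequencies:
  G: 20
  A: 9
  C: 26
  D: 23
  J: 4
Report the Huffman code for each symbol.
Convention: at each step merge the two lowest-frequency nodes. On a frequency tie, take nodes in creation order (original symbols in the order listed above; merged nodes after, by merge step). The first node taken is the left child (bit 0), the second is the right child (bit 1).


Huffman tree construction:
Step 1: Merge J(4) + A(9) = 13
Step 2: Merge (J+A)(13) + G(20) = 33
Step 3: Merge D(23) + C(26) = 49
Step 4: Merge ((J+A)+G)(33) + (D+C)(49) = 82
Read each symbol's code off the tree from the root (left child = 0, right child = 1).

Codes:
  G: 01 (length 2)
  A: 001 (length 3)
  C: 11 (length 2)
  D: 10 (length 2)
  J: 000 (length 3)
Average code length: 177/82 = 2.1585 bits/symbol


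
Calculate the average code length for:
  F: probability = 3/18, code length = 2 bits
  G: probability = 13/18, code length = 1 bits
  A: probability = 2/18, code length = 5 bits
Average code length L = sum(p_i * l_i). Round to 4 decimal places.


Weighted contributions p_i * l_i:
  F: (3/18) * 2 = 6/18
  G: (13/18) * 1 = 13/18
  A: (2/18) * 5 = 10/18
Sum = (6 + 13 + 10)/18 = 29/18

L = 29/18 = 1.6111 bits/symbol


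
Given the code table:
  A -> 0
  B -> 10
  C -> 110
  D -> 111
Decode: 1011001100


Decoding:
10 -> B
110 -> C
0 -> A
110 -> C
0 -> A


Result: BCACA


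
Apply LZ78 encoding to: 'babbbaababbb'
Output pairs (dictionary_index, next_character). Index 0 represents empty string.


LZ78 encoding steps:
Dictionary: {0: ''}
Step 1: w='' (idx 0), next='b' -> output (0, 'b'), add 'b' as idx 1
Step 2: w='' (idx 0), next='a' -> output (0, 'a'), add 'a' as idx 2
Step 3: w='b' (idx 1), next='b' -> output (1, 'b'), add 'bb' as idx 3
Step 4: w='b' (idx 1), next='a' -> output (1, 'a'), add 'ba' as idx 4
Step 5: w='a' (idx 2), next='b' -> output (2, 'b'), add 'ab' as idx 5
Step 6: w='ab' (idx 5), next='b' -> output (5, 'b'), add 'abb' as idx 6
Step 7: w='b' (idx 1), end of input -> output (1, '')


Encoded: [(0, 'b'), (0, 'a'), (1, 'b'), (1, 'a'), (2, 'b'), (5, 'b'), (1, '')]


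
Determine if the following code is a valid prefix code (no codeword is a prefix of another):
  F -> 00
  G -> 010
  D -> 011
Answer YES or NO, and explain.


Checking each pair (does one codeword prefix another?):
  F='00' vs G='010': no prefix
  F='00' vs D='011': no prefix
  G='010' vs F='00': no prefix
  G='010' vs D='011': no prefix
  D='011' vs F='00': no prefix
  D='011' vs G='010': no prefix
No violation found over all pairs.

YES -- this is a valid prefix code. No codeword is a prefix of any other codeword.


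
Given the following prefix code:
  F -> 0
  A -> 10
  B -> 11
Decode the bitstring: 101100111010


Decoding step by step:
Bits 10 -> A
Bits 11 -> B
Bits 0 -> F
Bits 0 -> F
Bits 11 -> B
Bits 10 -> A
Bits 10 -> A


Decoded message: ABFFBAA


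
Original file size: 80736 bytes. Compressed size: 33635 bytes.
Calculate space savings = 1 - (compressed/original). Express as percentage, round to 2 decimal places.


ratio = compressed/original = 33635/80736 = 0.416605
savings = 1 - ratio = 1 - 0.416605 = 0.583395
as a percentage: 0.583395 * 100 = 58.34%

Space savings = 1 - 33635/80736 = 58.34%


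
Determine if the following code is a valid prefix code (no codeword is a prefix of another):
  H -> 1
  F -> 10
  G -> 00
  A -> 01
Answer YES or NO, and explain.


Checking each pair (does one codeword prefix another?):
  H='1' vs F='10': prefix -- VIOLATION

NO -- this is NOT a valid prefix code. H (1) is a prefix of F (10).


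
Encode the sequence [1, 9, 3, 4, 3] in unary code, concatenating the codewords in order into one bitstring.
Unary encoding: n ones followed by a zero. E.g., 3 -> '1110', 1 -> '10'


Encode each number as n ones followed by a terminating 0:
  1 -> 10 (2 bits)
  9 -> 1111111110 (10 bits)
  3 -> 1110 (4 bits)
  4 -> 11110 (5 bits)
  3 -> 1110 (4 bits)
Total length = 2 + 10 + 4 + 5 + 4 = 25 bits.

Unary([1, 9, 3, 4, 3]) = 1011111111101110111101110 (25 bits)


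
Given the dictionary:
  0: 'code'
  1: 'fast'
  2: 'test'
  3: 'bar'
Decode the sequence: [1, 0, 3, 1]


Look up each index in the dictionary:
  1 -> 'fast'
  0 -> 'code'
  3 -> 'bar'
  1 -> 'fast'

Decoded: "fast code bar fast"


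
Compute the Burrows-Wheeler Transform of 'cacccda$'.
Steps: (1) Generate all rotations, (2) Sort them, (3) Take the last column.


Rotations (sorted):
  0: $cacccda -> last char: a
  1: a$cacccd -> last char: d
  2: acccda$c -> last char: c
  3: cacccda$ -> last char: $
  4: cccda$ca -> last char: a
  5: ccda$cac -> last char: c
  6: cda$cacc -> last char: c
  7: da$caccc -> last char: c


BWT = adc$accc


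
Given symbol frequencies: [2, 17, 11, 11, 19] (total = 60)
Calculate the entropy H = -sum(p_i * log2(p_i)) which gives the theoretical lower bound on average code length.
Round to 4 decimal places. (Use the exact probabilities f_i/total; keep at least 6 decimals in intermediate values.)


Per-symbol terms -p_i * log2(p_i) with p_i = f_i/60:
  p = 2/60 = 0.033333: log2(p) = -4.906891, -p*log2(p) = 0.163563
  p = 17/60 = 0.283333: log2(p) = -1.819428, -p*log2(p) = 0.515505
  p = 11/60 = 0.183333: log2(p) = -2.447459, -p*log2(p) = 0.448701
  p = 11/60 = 0.183333: log2(p) = -2.447459, -p*log2(p) = 0.448701
  p = 19/60 = 0.316667: log2(p) = -1.658963, -p*log2(p) = 0.525338
H = 0.163563 + 0.515505 + 0.448701 + 0.448701 + 0.525338 = 2.101808

H = 2.1018 bits/symbol


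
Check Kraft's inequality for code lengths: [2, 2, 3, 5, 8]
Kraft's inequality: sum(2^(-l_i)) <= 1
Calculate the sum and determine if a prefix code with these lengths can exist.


Sum = 2^(-2) + 2^(-2) + 2^(-3) + 2^(-5) + 2^(-8)
    = 0.25 + 0.25 + 0.125 + 0.03125 + 0.00390625
    = 169/256 = 0.66015625
Since 0.66015625 <= 1, Kraft's inequality IS satisfied.
A prefix code with these lengths CAN exist.

Kraft sum = 0.66015625. Satisfied.


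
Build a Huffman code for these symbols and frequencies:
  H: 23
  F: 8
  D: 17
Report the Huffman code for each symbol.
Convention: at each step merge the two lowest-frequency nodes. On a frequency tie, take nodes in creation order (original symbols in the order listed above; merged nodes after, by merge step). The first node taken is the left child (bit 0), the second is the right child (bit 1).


Huffman tree construction:
Step 1: Merge F(8) + D(17) = 25
Step 2: Merge H(23) + (F+D)(25) = 48
Read each symbol's code off the tree from the root (left child = 0, right child = 1).

Codes:
  H: 0 (length 1)
  F: 10 (length 2)
  D: 11 (length 2)
Average code length: 73/48 = 1.5208 bits/symbol


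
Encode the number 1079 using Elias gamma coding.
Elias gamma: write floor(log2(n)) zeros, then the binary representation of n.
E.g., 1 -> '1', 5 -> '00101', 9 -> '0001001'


num_bits = floor(log2(1079)) + 1 = 11
leading_zeros = num_bits - 1 = 10
binary(1079) = 10000110111

Elias gamma(1079) = '0000000000' + '10000110111' = 000000000010000110111 (21 bits)


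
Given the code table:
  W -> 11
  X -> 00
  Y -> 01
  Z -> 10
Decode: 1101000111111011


Decoding:
11 -> W
01 -> Y
00 -> X
01 -> Y
11 -> W
11 -> W
10 -> Z
11 -> W


Result: WYXYWWZW


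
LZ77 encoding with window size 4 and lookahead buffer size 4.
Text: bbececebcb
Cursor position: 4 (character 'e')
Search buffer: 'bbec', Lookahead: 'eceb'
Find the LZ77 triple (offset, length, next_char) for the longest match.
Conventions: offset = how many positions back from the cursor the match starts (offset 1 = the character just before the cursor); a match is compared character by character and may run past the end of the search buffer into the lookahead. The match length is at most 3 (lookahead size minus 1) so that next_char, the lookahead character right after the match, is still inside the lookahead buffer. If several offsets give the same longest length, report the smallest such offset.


Try each offset into the search buffer:
  offset=1 (pos 3, char 'c'): match length 0
  offset=2 (pos 2, char 'e'): match length 3
  offset=3 (pos 1, char 'b'): match length 0
  offset=4 (pos 0, char 'b'): match length 0
Longest match has length 3 at offset 2.
next_char = character at position 4 + 3 = 7 -> 'b'

Best match: offset=2, length=3 (matching 'ece' starting at position 2)
LZ77 triple: (2, 3, 'b')


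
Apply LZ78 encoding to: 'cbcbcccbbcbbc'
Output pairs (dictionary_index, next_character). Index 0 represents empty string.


LZ78 encoding steps:
Dictionary: {0: ''}
Step 1: w='' (idx 0), next='c' -> output (0, 'c'), add 'c' as idx 1
Step 2: w='' (idx 0), next='b' -> output (0, 'b'), add 'b' as idx 2
Step 3: w='c' (idx 1), next='b' -> output (1, 'b'), add 'cb' as idx 3
Step 4: w='c' (idx 1), next='c' -> output (1, 'c'), add 'cc' as idx 4
Step 5: w='cb' (idx 3), next='b' -> output (3, 'b'), add 'cbb' as idx 5
Step 6: w='cbb' (idx 5), next='c' -> output (5, 'c'), add 'cbbc' as idx 6


Encoded: [(0, 'c'), (0, 'b'), (1, 'b'), (1, 'c'), (3, 'b'), (5, 'c')]


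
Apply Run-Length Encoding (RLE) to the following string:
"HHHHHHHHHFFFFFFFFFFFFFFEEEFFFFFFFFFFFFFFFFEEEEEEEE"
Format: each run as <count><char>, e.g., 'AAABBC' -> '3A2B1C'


Scanning runs left to right:
  i=0: run of 'H' x 9 -> '9H'
  i=9: run of 'F' x 14 -> '14F'
  i=23: run of 'E' x 3 -> '3E'
  i=26: run of 'F' x 16 -> '16F'
  i=42: run of 'E' x 8 -> '8E'

RLE = 9H14F3E16F8E


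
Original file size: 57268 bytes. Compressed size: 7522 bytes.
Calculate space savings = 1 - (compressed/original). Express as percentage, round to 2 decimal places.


ratio = compressed/original = 7522/57268 = 0.131347
savings = 1 - ratio = 1 - 0.131347 = 0.868653
as a percentage: 0.868653 * 100 = 86.87%

Space savings = 1 - 7522/57268 = 86.87%


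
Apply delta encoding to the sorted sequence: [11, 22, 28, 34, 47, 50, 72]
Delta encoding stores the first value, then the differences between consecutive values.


First value: 11
Deltas:
  22 - 11 = 11
  28 - 22 = 6
  34 - 28 = 6
  47 - 34 = 13
  50 - 47 = 3
  72 - 50 = 22


Delta encoded: [11, 11, 6, 6, 13, 3, 22]


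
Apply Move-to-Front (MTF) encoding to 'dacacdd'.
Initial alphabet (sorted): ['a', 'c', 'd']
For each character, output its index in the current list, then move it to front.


MTF encoding:
'd': index 2 in ['a', 'c', 'd'] -> ['d', 'a', 'c']
'a': index 1 in ['d', 'a', 'c'] -> ['a', 'd', 'c']
'c': index 2 in ['a', 'd', 'c'] -> ['c', 'a', 'd']
'a': index 1 in ['c', 'a', 'd'] -> ['a', 'c', 'd']
'c': index 1 in ['a', 'c', 'd'] -> ['c', 'a', 'd']
'd': index 2 in ['c', 'a', 'd'] -> ['d', 'c', 'a']
'd': index 0 in ['d', 'c', 'a'] -> ['d', 'c', 'a']


Output: [2, 1, 2, 1, 1, 2, 0]


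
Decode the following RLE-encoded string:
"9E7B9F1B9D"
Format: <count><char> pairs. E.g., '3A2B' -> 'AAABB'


Expanding each <count><char> pair:
  9E -> 'EEEEEEEEE'
  7B -> 'BBBBBBB'
  9F -> 'FFFFFFFFF'
  1B -> 'B'
  9D -> 'DDDDDDDDD'

Decoded = EEEEEEEEEBBBBBBBFFFFFFFFFBDDDDDDDDD


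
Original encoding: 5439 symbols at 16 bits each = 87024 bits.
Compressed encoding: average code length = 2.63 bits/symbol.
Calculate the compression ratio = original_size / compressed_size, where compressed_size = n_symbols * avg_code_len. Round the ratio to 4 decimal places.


original_size = n_symbols * orig_bits = 5439 * 16 = 87024 bits
compressed_size = n_symbols * avg_code_len = 5439 * 2.63 = 14304.57 bits
ratio = original_size / compressed_size = 87024 / 14304.57 = 6.0837

Compression ratio = 6.0837


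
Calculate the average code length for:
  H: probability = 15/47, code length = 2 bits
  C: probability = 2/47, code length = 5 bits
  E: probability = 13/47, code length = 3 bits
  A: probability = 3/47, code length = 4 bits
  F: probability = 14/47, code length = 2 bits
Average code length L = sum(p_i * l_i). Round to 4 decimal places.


Weighted contributions p_i * l_i:
  H: (15/47) * 2 = 30/47
  C: (2/47) * 5 = 10/47
  E: (13/47) * 3 = 39/47
  A: (3/47) * 4 = 12/47
  F: (14/47) * 2 = 28/47
Sum = (30 + 10 + 39 + 12 + 28)/47 = 119/47

L = 119/47 = 2.5319 bits/symbol


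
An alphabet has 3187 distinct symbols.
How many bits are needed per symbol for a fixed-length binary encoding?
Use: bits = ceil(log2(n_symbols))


log2(3187) = 11.638
Bracket: 2^11 = 2048 < 3187 <= 2^12 = 4096
So ceil(log2(3187)) = 12

bits = ceil(log2(3187)) = ceil(11.638) = 12 bits


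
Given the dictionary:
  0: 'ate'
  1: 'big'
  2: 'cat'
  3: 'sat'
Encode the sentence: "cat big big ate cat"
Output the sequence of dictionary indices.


Look up each word in the dictionary:
  'cat' -> 2
  'big' -> 1
  'big' -> 1
  'ate' -> 0
  'cat' -> 2

Encoded: [2, 1, 1, 0, 2]


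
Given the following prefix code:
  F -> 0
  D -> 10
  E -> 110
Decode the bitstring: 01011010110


Decoding step by step:
Bits 0 -> F
Bits 10 -> D
Bits 110 -> E
Bits 10 -> D
Bits 110 -> E


Decoded message: FDEDE


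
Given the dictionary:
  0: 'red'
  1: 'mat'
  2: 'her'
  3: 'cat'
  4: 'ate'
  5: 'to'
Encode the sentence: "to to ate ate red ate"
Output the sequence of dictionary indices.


Look up each word in the dictionary:
  'to' -> 5
  'to' -> 5
  'ate' -> 4
  'ate' -> 4
  'red' -> 0
  'ate' -> 4

Encoded: [5, 5, 4, 4, 0, 4]


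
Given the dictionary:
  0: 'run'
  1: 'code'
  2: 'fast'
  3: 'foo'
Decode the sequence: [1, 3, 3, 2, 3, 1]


Look up each index in the dictionary:
  1 -> 'code'
  3 -> 'foo'
  3 -> 'foo'
  2 -> 'fast'
  3 -> 'foo'
  1 -> 'code'

Decoded: "code foo foo fast foo code"


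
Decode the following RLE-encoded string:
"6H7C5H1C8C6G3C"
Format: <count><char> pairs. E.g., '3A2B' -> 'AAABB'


Expanding each <count><char> pair:
  6H -> 'HHHHHH'
  7C -> 'CCCCCCC'
  5H -> 'HHHHH'
  1C -> 'C'
  8C -> 'CCCCCCCC'
  6G -> 'GGGGGG'
  3C -> 'CCC'

Decoded = HHHHHHCCCCCCCHHHHHCCCCCCCCCGGGGGGCCC


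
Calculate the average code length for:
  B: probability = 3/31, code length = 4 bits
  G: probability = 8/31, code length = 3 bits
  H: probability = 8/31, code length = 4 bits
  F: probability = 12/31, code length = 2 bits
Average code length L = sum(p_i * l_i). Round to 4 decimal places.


Weighted contributions p_i * l_i:
  B: (3/31) * 4 = 12/31
  G: (8/31) * 3 = 24/31
  H: (8/31) * 4 = 32/31
  F: (12/31) * 2 = 24/31
Sum = (12 + 24 + 32 + 24)/31 = 92/31

L = 92/31 = 2.9677 bits/symbol


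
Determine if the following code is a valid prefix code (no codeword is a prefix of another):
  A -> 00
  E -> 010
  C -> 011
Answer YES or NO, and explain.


Checking each pair (does one codeword prefix another?):
  A='00' vs E='010': no prefix
  A='00' vs C='011': no prefix
  E='010' vs A='00': no prefix
  E='010' vs C='011': no prefix
  C='011' vs A='00': no prefix
  C='011' vs E='010': no prefix
No violation found over all pairs.

YES -- this is a valid prefix code. No codeword is a prefix of any other codeword.


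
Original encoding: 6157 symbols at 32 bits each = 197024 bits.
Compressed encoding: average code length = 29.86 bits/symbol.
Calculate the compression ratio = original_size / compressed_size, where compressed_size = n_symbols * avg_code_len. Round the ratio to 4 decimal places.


original_size = n_symbols * orig_bits = 6157 * 32 = 197024 bits
compressed_size = n_symbols * avg_code_len = 6157 * 29.86 = 183848.02 bits
ratio = original_size / compressed_size = 197024 / 183848.02 = 1.0717

Compression ratio = 1.0717


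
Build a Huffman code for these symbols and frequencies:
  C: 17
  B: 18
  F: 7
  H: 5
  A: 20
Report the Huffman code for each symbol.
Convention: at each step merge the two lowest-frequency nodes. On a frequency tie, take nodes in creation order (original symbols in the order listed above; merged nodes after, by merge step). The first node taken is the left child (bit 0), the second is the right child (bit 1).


Huffman tree construction:
Step 1: Merge H(5) + F(7) = 12
Step 2: Merge (H+F)(12) + C(17) = 29
Step 3: Merge B(18) + A(20) = 38
Step 4: Merge ((H+F)+C)(29) + (B+A)(38) = 67
Read each symbol's code off the tree from the root (left child = 0, right child = 1).

Codes:
  C: 01 (length 2)
  B: 10 (length 2)
  F: 001 (length 3)
  H: 000 (length 3)
  A: 11 (length 2)
Average code length: 146/67 = 2.1791 bits/symbol


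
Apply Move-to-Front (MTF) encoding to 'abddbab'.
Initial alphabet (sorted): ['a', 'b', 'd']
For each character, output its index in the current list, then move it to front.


MTF encoding:
'a': index 0 in ['a', 'b', 'd'] -> ['a', 'b', 'd']
'b': index 1 in ['a', 'b', 'd'] -> ['b', 'a', 'd']
'd': index 2 in ['b', 'a', 'd'] -> ['d', 'b', 'a']
'd': index 0 in ['d', 'b', 'a'] -> ['d', 'b', 'a']
'b': index 1 in ['d', 'b', 'a'] -> ['b', 'd', 'a']
'a': index 2 in ['b', 'd', 'a'] -> ['a', 'b', 'd']
'b': index 1 in ['a', 'b', 'd'] -> ['b', 'a', 'd']


Output: [0, 1, 2, 0, 1, 2, 1]


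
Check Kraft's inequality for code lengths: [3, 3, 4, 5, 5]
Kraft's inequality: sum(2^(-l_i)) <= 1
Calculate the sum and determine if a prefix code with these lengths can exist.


Sum = 2^(-3) + 2^(-3) + 2^(-4) + 2^(-5) + 2^(-5)
    = 0.125 + 0.125 + 0.0625 + 0.03125 + 0.03125
    = 12/32 = 0.375
Since 0.375 <= 1, Kraft's inequality IS satisfied.
A prefix code with these lengths CAN exist.

Kraft sum = 0.375. Satisfied.


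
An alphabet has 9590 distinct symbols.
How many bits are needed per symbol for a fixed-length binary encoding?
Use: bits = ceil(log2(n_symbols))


log2(9590) = 13.2273
Bracket: 2^13 = 8192 < 9590 <= 2^14 = 16384
So ceil(log2(9590)) = 14

bits = ceil(log2(9590)) = ceil(13.2273) = 14 bits


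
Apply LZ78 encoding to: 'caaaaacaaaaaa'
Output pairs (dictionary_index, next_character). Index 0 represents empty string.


LZ78 encoding steps:
Dictionary: {0: ''}
Step 1: w='' (idx 0), next='c' -> output (0, 'c'), add 'c' as idx 1
Step 2: w='' (idx 0), next='a' -> output (0, 'a'), add 'a' as idx 2
Step 3: w='a' (idx 2), next='a' -> output (2, 'a'), add 'aa' as idx 3
Step 4: w='aa' (idx 3), next='c' -> output (3, 'c'), add 'aac' as idx 4
Step 5: w='aa' (idx 3), next='a' -> output (3, 'a'), add 'aaa' as idx 5
Step 6: w='aaa' (idx 5), end of input -> output (5, '')


Encoded: [(0, 'c'), (0, 'a'), (2, 'a'), (3, 'c'), (3, 'a'), (5, '')]


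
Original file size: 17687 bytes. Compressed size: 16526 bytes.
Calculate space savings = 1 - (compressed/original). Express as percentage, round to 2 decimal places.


ratio = compressed/original = 16526/17687 = 0.934359
savings = 1 - ratio = 1 - 0.934359 = 0.065641
as a percentage: 0.065641 * 100 = 6.56%

Space savings = 1 - 16526/17687 = 6.56%


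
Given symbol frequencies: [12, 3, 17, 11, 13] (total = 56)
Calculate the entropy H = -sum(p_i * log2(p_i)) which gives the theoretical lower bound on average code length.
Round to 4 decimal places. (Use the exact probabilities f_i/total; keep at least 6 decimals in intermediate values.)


Per-symbol terms -p_i * log2(p_i) with p_i = f_i/56:
  p = 12/56 = 0.214286: log2(p) = -2.222392, -p*log2(p) = 0.476227
  p = 3/56 = 0.053571: log2(p) = -4.222392, -p*log2(p) = 0.226200
  p = 17/56 = 0.303571: log2(p) = -1.719892, -p*log2(p) = 0.522110
  p = 11/56 = 0.196429: log2(p) = -2.347923, -p*log2(p) = 0.461199
  p = 13/56 = 0.232143: log2(p) = -2.106915, -p*log2(p) = 0.489105
H = 0.476227 + 0.226200 + 0.522110 + 0.461199 + 0.489105 = 2.174841

H = 2.1748 bits/symbol


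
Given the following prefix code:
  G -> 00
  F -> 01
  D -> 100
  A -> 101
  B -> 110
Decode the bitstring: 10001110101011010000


Decoding step by step:
Bits 100 -> D
Bits 01 -> F
Bits 110 -> B
Bits 101 -> A
Bits 01 -> F
Bits 101 -> A
Bits 00 -> G
Bits 00 -> G


Decoded message: DFBAFAGG


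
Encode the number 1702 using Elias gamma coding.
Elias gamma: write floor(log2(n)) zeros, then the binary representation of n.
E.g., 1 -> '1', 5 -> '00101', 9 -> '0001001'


num_bits = floor(log2(1702)) + 1 = 11
leading_zeros = num_bits - 1 = 10
binary(1702) = 11010100110

Elias gamma(1702) = '0000000000' + '11010100110' = 000000000011010100110 (21 bits)


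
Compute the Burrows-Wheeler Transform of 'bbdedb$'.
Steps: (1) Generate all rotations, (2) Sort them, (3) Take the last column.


Rotations (sorted):
  0: $bbdedb -> last char: b
  1: b$bbded -> last char: d
  2: bbdedb$ -> last char: $
  3: bdedb$b -> last char: b
  4: db$bbde -> last char: e
  5: dedb$bb -> last char: b
  6: edb$bbd -> last char: d


BWT = bd$bebd


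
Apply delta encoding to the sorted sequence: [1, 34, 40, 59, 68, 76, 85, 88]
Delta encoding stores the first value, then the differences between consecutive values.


First value: 1
Deltas:
  34 - 1 = 33
  40 - 34 = 6
  59 - 40 = 19
  68 - 59 = 9
  76 - 68 = 8
  85 - 76 = 9
  88 - 85 = 3


Delta encoded: [1, 33, 6, 19, 9, 8, 9, 3]


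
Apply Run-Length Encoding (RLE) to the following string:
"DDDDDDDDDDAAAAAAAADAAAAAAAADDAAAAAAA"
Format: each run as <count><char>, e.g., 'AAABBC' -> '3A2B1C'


Scanning runs left to right:
  i=0: run of 'D' x 10 -> '10D'
  i=10: run of 'A' x 8 -> '8A'
  i=18: run of 'D' x 1 -> '1D'
  i=19: run of 'A' x 8 -> '8A'
  i=27: run of 'D' x 2 -> '2D'
  i=29: run of 'A' x 7 -> '7A'

RLE = 10D8A1D8A2D7A


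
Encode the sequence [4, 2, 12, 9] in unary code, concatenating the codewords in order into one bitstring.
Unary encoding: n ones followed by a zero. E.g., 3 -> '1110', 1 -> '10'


Encode each number as n ones followed by a terminating 0:
  4 -> 11110 (5 bits)
  2 -> 110 (3 bits)
  12 -> 1111111111110 (13 bits)
  9 -> 1111111110 (10 bits)
Total length = 5 + 3 + 13 + 10 = 31 bits.

Unary([4, 2, 12, 9]) = 1111011011111111111101111111110 (31 bits)


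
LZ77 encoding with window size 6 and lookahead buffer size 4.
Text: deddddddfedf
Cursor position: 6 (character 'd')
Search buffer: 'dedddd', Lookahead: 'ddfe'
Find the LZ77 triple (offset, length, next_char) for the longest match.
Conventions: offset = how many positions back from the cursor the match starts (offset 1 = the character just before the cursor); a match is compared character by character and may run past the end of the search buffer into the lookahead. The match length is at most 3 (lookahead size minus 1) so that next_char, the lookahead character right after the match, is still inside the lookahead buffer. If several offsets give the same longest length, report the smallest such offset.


Try each offset into the search buffer:
  offset=1 (pos 5, char 'd'): match length 2
  offset=2 (pos 4, char 'd'): match length 2
  offset=3 (pos 3, char 'd'): match length 2
  offset=4 (pos 2, char 'd'): match length 2
  offset=5 (pos 1, char 'e'): match length 0
  offset=6 (pos 0, char 'd'): match length 1
Longest match has length 2, found at offsets 1, 2, 3, 4; take the smallest, offset 1.
next_char = character at position 6 + 2 = 8 -> 'f'

Best match: offset=1, length=2 (matching 'dd' starting at position 5)
LZ77 triple: (1, 2, 'f')


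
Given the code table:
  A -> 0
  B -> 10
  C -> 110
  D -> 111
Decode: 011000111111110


Decoding:
0 -> A
110 -> C
0 -> A
0 -> A
111 -> D
111 -> D
110 -> C


Result: ACAADDC


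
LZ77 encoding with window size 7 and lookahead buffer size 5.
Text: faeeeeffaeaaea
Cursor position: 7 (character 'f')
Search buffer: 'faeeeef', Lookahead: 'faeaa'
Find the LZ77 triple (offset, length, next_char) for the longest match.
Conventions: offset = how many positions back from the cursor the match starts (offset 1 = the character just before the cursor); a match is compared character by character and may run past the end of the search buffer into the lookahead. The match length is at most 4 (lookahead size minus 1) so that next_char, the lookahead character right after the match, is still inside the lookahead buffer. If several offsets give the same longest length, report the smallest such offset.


Try each offset into the search buffer:
  offset=1 (pos 6, char 'f'): match length 1
  offset=2 (pos 5, char 'e'): match length 0
  offset=3 (pos 4, char 'e'): match length 0
  offset=4 (pos 3, char 'e'): match length 0
  offset=5 (pos 2, char 'e'): match length 0
  offset=6 (pos 1, char 'a'): match length 0
  offset=7 (pos 0, char 'f'): match length 3
Longest match has length 3 at offset 7.
next_char = character at position 7 + 3 = 10 -> 'a'

Best match: offset=7, length=3 (matching 'fae' starting at position 0)
LZ77 triple: (7, 3, 'a')


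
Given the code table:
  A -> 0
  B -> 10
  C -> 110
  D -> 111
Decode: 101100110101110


Decoding:
10 -> B
110 -> C
0 -> A
110 -> C
10 -> B
111 -> D
0 -> A


Result: BCACBDA


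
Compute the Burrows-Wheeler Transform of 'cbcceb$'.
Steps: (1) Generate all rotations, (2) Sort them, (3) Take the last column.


Rotations (sorted):
  0: $cbcceb -> last char: b
  1: b$cbcce -> last char: e
  2: bcceb$c -> last char: c
  3: cbcceb$ -> last char: $
  4: cceb$cb -> last char: b
  5: ceb$cbc -> last char: c
  6: eb$cbcc -> last char: c


BWT = bec$bcc


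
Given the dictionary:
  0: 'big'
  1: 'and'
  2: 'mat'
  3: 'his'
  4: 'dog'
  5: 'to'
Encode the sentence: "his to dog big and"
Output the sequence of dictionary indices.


Look up each word in the dictionary:
  'his' -> 3
  'to' -> 5
  'dog' -> 4
  'big' -> 0
  'and' -> 1

Encoded: [3, 5, 4, 0, 1]


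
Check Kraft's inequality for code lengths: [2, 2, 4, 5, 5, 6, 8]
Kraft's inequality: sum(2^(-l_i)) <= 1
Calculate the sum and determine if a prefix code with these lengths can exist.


Sum = 2^(-2) + 2^(-2) + 2^(-4) + 2^(-5) + 2^(-5) + 2^(-6) + 2^(-8)
    = 0.25 + 0.25 + 0.0625 + 0.03125 + 0.03125 + 0.015625 + 0.00390625
    = 165/256 = 0.64453125
Since 0.64453125 <= 1, Kraft's inequality IS satisfied.
A prefix code with these lengths CAN exist.

Kraft sum = 0.64453125. Satisfied.


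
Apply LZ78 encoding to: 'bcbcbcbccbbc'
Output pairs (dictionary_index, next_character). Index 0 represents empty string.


LZ78 encoding steps:
Dictionary: {0: ''}
Step 1: w='' (idx 0), next='b' -> output (0, 'b'), add 'b' as idx 1
Step 2: w='' (idx 0), next='c' -> output (0, 'c'), add 'c' as idx 2
Step 3: w='b' (idx 1), next='c' -> output (1, 'c'), add 'bc' as idx 3
Step 4: w='bc' (idx 3), next='b' -> output (3, 'b'), add 'bcb' as idx 4
Step 5: w='c' (idx 2), next='c' -> output (2, 'c'), add 'cc' as idx 5
Step 6: w='b' (idx 1), next='b' -> output (1, 'b'), add 'bb' as idx 6
Step 7: w='c' (idx 2), end of input -> output (2, '')


Encoded: [(0, 'b'), (0, 'c'), (1, 'c'), (3, 'b'), (2, 'c'), (1, 'b'), (2, '')]


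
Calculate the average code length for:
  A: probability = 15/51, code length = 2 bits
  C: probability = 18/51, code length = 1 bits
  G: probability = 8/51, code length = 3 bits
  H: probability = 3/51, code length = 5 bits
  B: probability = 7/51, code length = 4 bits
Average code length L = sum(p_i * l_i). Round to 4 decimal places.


Weighted contributions p_i * l_i:
  A: (15/51) * 2 = 30/51
  C: (18/51) * 1 = 18/51
  G: (8/51) * 3 = 24/51
  H: (3/51) * 5 = 15/51
  B: (7/51) * 4 = 28/51
Sum = (30 + 18 + 24 + 15 + 28)/51 = 115/51

L = 115/51 = 2.2549 bits/symbol


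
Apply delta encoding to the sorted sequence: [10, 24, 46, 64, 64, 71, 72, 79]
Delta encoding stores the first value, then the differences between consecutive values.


First value: 10
Deltas:
  24 - 10 = 14
  46 - 24 = 22
  64 - 46 = 18
  64 - 64 = 0
  71 - 64 = 7
  72 - 71 = 1
  79 - 72 = 7


Delta encoded: [10, 14, 22, 18, 0, 7, 1, 7]


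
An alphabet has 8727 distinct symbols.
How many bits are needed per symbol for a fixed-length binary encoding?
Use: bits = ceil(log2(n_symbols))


log2(8727) = 13.0913
Bracket: 2^13 = 8192 < 8727 <= 2^14 = 16384
So ceil(log2(8727)) = 14

bits = ceil(log2(8727)) = ceil(13.0913) = 14 bits


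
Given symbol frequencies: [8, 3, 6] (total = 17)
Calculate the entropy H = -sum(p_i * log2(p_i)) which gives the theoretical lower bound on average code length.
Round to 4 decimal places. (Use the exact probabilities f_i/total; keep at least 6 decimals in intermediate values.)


Per-symbol terms -p_i * log2(p_i) with p_i = f_i/17:
  p = 8/17 = 0.470588: log2(p) = -1.087463, -p*log2(p) = 0.511747
  p = 3/17 = 0.176471: log2(p) = -2.502500, -p*log2(p) = 0.441618
  p = 6/17 = 0.352941: log2(p) = -1.502500, -p*log2(p) = 0.530294
H = 0.511747 + 0.441618 + 0.530294 = 1.483659

H = 1.4837 bits/symbol


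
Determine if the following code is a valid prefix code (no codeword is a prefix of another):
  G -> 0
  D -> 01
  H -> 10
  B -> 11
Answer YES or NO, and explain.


Checking each pair (does one codeword prefix another?):
  G='0' vs D='01': prefix -- VIOLATION

NO -- this is NOT a valid prefix code. G (0) is a prefix of D (01).


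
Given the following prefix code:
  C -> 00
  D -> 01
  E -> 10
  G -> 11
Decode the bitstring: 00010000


Decoding step by step:
Bits 00 -> C
Bits 01 -> D
Bits 00 -> C
Bits 00 -> C


Decoded message: CDCC


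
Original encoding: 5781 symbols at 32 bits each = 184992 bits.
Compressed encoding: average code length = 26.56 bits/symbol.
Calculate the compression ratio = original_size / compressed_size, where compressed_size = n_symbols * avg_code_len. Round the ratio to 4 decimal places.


original_size = n_symbols * orig_bits = 5781 * 32 = 184992 bits
compressed_size = n_symbols * avg_code_len = 5781 * 26.56 = 153543.36 bits
ratio = original_size / compressed_size = 184992 / 153543.36 = 1.2048

Compression ratio = 1.2048


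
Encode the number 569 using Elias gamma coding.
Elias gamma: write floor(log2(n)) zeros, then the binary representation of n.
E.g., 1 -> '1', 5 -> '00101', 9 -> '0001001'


num_bits = floor(log2(569)) + 1 = 10
leading_zeros = num_bits - 1 = 9
binary(569) = 1000111001

Elias gamma(569) = '000000000' + '1000111001' = 0000000001000111001 (19 bits)


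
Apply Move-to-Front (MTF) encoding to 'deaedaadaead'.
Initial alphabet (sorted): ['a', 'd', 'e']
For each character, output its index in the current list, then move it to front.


MTF encoding:
'd': index 1 in ['a', 'd', 'e'] -> ['d', 'a', 'e']
'e': index 2 in ['d', 'a', 'e'] -> ['e', 'd', 'a']
'a': index 2 in ['e', 'd', 'a'] -> ['a', 'e', 'd']
'e': index 1 in ['a', 'e', 'd'] -> ['e', 'a', 'd']
'd': index 2 in ['e', 'a', 'd'] -> ['d', 'e', 'a']
'a': index 2 in ['d', 'e', 'a'] -> ['a', 'd', 'e']
'a': index 0 in ['a', 'd', 'e'] -> ['a', 'd', 'e']
'd': index 1 in ['a', 'd', 'e'] -> ['d', 'a', 'e']
'a': index 1 in ['d', 'a', 'e'] -> ['a', 'd', 'e']
'e': index 2 in ['a', 'd', 'e'] -> ['e', 'a', 'd']
'a': index 1 in ['e', 'a', 'd'] -> ['a', 'e', 'd']
'd': index 2 in ['a', 'e', 'd'] -> ['d', 'a', 'e']


Output: [1, 2, 2, 1, 2, 2, 0, 1, 1, 2, 1, 2]


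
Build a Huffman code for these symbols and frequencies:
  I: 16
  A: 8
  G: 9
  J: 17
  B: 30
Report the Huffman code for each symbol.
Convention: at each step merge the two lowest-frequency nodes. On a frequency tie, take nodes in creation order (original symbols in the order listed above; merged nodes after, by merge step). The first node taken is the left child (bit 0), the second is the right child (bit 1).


Huffman tree construction:
Step 1: Merge A(8) + G(9) = 17
Step 2: Merge I(16) + J(17) = 33
Step 3: Merge (A+G)(17) + B(30) = 47
Step 4: Merge (I+J)(33) + ((A+G)+B)(47) = 80
Read each symbol's code off the tree from the root (left child = 0, right child = 1).

Codes:
  I: 00 (length 2)
  A: 100 (length 3)
  G: 101 (length 3)
  J: 01 (length 2)
  B: 11 (length 2)
Average code length: 177/80 = 2.2125 bits/symbol


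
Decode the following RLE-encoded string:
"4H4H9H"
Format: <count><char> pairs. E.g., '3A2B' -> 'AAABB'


Expanding each <count><char> pair:
  4H -> 'HHHH'
  4H -> 'HHHH'
  9H -> 'HHHHHHHHH'

Decoded = HHHHHHHHHHHHHHHHH


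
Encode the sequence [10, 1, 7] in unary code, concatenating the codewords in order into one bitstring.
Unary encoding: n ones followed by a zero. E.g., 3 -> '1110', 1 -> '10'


Encode each number as n ones followed by a terminating 0:
  10 -> 11111111110 (11 bits)
  1 -> 10 (2 bits)
  7 -> 11111110 (8 bits)
Total length = 11 + 2 + 8 = 21 bits.

Unary([10, 1, 7]) = 111111111101011111110 (21 bits)


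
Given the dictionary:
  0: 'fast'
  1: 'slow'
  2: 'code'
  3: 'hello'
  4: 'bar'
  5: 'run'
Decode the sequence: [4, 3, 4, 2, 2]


Look up each index in the dictionary:
  4 -> 'bar'
  3 -> 'hello'
  4 -> 'bar'
  2 -> 'code'
  2 -> 'code'

Decoded: "bar hello bar code code"


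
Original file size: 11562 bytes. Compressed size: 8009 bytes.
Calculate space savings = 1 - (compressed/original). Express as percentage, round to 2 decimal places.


ratio = compressed/original = 8009/11562 = 0.6927
savings = 1 - ratio = 1 - 0.6927 = 0.3073
as a percentage: 0.3073 * 100 = 30.73%

Space savings = 1 - 8009/11562 = 30.73%


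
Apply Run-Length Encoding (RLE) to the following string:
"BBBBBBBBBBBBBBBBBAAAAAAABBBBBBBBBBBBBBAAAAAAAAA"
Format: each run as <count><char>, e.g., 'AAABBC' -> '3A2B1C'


Scanning runs left to right:
  i=0: run of 'B' x 17 -> '17B'
  i=17: run of 'A' x 7 -> '7A'
  i=24: run of 'B' x 14 -> '14B'
  i=38: run of 'A' x 9 -> '9A'

RLE = 17B7A14B9A


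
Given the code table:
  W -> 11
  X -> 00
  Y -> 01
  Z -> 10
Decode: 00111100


Decoding:
00 -> X
11 -> W
11 -> W
00 -> X


Result: XWWX


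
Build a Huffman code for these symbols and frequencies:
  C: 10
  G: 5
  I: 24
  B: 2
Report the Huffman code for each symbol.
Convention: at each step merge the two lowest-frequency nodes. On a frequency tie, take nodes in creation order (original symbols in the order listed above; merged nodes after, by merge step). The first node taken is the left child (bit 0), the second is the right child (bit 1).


Huffman tree construction:
Step 1: Merge B(2) + G(5) = 7
Step 2: Merge (B+G)(7) + C(10) = 17
Step 3: Merge ((B+G)+C)(17) + I(24) = 41
Read each symbol's code off the tree from the root (left child = 0, right child = 1).

Codes:
  C: 01 (length 2)
  G: 001 (length 3)
  I: 1 (length 1)
  B: 000 (length 3)
Average code length: 65/41 = 1.5854 bits/symbol


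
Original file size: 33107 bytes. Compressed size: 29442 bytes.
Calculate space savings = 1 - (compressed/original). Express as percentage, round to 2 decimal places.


ratio = compressed/original = 29442/33107 = 0.889298
savings = 1 - ratio = 1 - 0.889298 = 0.110702
as a percentage: 0.110702 * 100 = 11.07%

Space savings = 1 - 29442/33107 = 11.07%


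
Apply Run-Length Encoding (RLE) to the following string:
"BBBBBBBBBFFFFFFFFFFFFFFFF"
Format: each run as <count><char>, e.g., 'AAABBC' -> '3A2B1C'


Scanning runs left to right:
  i=0: run of 'B' x 9 -> '9B'
  i=9: run of 'F' x 16 -> '16F'

RLE = 9B16F


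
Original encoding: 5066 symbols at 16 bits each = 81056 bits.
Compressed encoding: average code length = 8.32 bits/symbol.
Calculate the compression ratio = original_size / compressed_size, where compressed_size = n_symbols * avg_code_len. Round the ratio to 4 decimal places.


original_size = n_symbols * orig_bits = 5066 * 16 = 81056 bits
compressed_size = n_symbols * avg_code_len = 5066 * 8.32 = 42149.12 bits
ratio = original_size / compressed_size = 81056 / 42149.12 = 1.9231

Compression ratio = 1.9231


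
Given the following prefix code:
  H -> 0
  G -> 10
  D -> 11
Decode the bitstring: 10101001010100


Decoding step by step:
Bits 10 -> G
Bits 10 -> G
Bits 10 -> G
Bits 0 -> H
Bits 10 -> G
Bits 10 -> G
Bits 10 -> G
Bits 0 -> H


Decoded message: GGGHGGGH


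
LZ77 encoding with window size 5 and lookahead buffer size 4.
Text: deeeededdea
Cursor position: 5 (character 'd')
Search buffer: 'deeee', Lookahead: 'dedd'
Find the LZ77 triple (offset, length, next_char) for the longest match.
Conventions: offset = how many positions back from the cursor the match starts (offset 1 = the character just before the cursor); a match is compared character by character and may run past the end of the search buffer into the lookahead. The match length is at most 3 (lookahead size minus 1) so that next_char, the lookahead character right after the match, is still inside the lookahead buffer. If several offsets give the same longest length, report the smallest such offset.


Try each offset into the search buffer:
  offset=1 (pos 4, char 'e'): match length 0
  offset=2 (pos 3, char 'e'): match length 0
  offset=3 (pos 2, char 'e'): match length 0
  offset=4 (pos 1, char 'e'): match length 0
  offset=5 (pos 0, char 'd'): match length 2
Longest match has length 2 at offset 5.
next_char = character at position 5 + 2 = 7 -> 'd'

Best match: offset=5, length=2 (matching 'de' starting at position 0)
LZ77 triple: (5, 2, 'd')


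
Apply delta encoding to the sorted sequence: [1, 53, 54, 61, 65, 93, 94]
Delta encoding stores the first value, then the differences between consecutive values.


First value: 1
Deltas:
  53 - 1 = 52
  54 - 53 = 1
  61 - 54 = 7
  65 - 61 = 4
  93 - 65 = 28
  94 - 93 = 1


Delta encoded: [1, 52, 1, 7, 4, 28, 1]
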